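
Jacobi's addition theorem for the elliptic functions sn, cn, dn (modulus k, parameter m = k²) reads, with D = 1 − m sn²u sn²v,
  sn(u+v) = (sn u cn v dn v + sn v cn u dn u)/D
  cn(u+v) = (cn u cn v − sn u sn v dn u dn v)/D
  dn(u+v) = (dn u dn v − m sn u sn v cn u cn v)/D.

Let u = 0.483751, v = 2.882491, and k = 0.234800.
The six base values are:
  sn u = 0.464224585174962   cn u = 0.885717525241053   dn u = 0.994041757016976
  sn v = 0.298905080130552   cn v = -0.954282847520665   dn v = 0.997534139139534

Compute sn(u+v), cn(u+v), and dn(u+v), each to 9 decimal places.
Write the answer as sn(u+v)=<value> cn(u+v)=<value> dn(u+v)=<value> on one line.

m = k² = 0.05513104
D = 1 − m·sn²u·sn²v = 0.9989385023150206
sn(u+v) = (sn u·cn v·dn v + sn v·cn u·dn u)/D = -0.1787411287952492/0.9989385023150206 = -0.1789310637051431
cn(u+v) = (cn u·cn v − sn u·sn v·dn u·dn v)/D = -0.9828172466355973/0.9989385023150206 = -0.9838616134606259
dn(u+v) = (dn u·dn v − m·sn u·sn v·cn u·cn v)/D = 0.9980565030991174/0.9989385023150206 = 0.9991170635490982

sn(u+v)=-0.178931064 cn(u+v)=-0.983861613 dn(u+v)=0.999117064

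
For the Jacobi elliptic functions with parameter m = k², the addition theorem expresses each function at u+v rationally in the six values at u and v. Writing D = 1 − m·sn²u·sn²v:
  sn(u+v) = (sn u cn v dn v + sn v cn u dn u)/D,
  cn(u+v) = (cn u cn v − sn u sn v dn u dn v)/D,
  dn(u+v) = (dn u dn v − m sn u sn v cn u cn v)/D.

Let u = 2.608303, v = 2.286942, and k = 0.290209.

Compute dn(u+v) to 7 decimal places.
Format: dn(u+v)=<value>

sn u = 0.5645692909224218, cn u = -0.825385676970078, dn u = 0.9864864125128514
sn v = 0.79244473221482, cn v = -0.6099437239491708, dn v = 0.9731966329783961
m = k² = 0.084221263681
D = 1 − m·sn²u·sn²v = 0.9831424591013622
dn(u+v) = (dn u·dn v − m·sn u·sn v·cn u·cn v)/D = 0.941075807592351/0.9831424591013622 = 0.9572120488545861

dn(u+v)=0.9572120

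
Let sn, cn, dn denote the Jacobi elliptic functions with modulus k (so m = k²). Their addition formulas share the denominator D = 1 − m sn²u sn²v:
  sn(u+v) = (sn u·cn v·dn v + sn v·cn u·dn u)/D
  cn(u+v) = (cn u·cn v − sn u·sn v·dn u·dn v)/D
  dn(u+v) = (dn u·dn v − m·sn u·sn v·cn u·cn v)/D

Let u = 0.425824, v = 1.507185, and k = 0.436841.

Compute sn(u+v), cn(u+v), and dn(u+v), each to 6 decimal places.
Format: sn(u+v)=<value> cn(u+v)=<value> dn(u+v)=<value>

sn(u+v)=0.968749 cn(u+v)=-0.248044 dn(u+v)=0.906041

sn u = 0.41091661750613, cn u = 0.9116729311860262, dn u = 0.9837570196953704
sn v = 0.9911573698754655, cn v = 0.1326916280009769, dn v = 0.9014044034595219
m = k² = 0.190830059281
D = 1 − m·sn²u·sn²v = 0.9683452109715879
sn(u+v) = (sn u·cn v·dn v + sn v·cn u·dn u)/D = 0.9380832542136366/0.9683452109715879 = 0.9687487928735786
cn(u+v) = (cn u·cn v − sn u·sn v·dn u·dn v)/D = -0.2401921226342837/0.9683452109715879 = -0.2480438999572139
dn(u+v) = (dn u·dn v − m·sn u·sn v·cn u·cn v)/D = 0.8773607917135601/0.9683452109715879 = 0.906041339155549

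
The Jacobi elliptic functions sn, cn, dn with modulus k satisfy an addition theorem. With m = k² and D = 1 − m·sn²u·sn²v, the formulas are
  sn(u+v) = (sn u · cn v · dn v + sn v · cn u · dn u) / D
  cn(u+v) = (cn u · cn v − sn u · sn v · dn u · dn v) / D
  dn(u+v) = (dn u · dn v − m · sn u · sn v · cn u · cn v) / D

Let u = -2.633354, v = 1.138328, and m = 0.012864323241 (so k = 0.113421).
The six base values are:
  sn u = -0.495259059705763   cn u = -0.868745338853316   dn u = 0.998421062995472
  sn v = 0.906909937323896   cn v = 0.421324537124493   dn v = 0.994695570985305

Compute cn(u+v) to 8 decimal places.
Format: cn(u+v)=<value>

cn(u+v)=0.08025197

m = k² = 0.012864323241
D = 1 − m·sn²u·sn²v = 0.9974047444835373
cn(u+v) = (cn u·cn v − sn u·sn v·dn u·dn v)/D = 0.08004369610131029/0.9974047444835373 = 0.08025197047038054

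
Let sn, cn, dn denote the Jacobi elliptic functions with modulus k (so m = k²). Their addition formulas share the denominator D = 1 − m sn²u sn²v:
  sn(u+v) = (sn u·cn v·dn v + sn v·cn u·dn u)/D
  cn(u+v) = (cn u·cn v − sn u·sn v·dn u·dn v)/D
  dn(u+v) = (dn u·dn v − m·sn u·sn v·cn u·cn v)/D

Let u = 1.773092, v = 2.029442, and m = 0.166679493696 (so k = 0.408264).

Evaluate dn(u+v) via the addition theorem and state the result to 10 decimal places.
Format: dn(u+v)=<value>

dn(u+v)=0.9797550844

sn u = 0.9929721690359566, cn u = -0.1183480947038342, dn u = 0.914141709227583
sn v = 0.9379900650481661, cn v = -0.3466621379252962, dn v = 0.9237700764256374
m = k² = 0.166679493696
D = 1 − m·sn²u·sn²v = 0.8554051576532101
dn(u+v) = (dn u·dn v − m·sn u·sn v·cn u·cn v)/D = 0.8380875524534553/0.8554051576532101 = 0.9797550844242449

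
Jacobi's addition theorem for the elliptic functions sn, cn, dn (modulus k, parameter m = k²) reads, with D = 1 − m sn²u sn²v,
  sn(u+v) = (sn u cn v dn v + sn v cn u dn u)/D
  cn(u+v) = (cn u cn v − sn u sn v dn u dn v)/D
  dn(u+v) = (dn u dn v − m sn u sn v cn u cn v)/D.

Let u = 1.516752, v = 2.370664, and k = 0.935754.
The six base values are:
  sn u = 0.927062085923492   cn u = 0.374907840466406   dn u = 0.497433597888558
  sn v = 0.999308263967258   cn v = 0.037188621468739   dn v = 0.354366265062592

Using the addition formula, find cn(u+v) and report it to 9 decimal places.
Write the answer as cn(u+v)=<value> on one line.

m = k² = 0.875635548516
D = 1 − m·sn²u·sn²v = 0.2484809696920482
cn(u+v) = (cn u·cn v − sn u·sn v·dn u·dn v)/D = -0.149361304271612/0.2484809696920482 = -0.601097558725407

cn(u+v)=-0.601097559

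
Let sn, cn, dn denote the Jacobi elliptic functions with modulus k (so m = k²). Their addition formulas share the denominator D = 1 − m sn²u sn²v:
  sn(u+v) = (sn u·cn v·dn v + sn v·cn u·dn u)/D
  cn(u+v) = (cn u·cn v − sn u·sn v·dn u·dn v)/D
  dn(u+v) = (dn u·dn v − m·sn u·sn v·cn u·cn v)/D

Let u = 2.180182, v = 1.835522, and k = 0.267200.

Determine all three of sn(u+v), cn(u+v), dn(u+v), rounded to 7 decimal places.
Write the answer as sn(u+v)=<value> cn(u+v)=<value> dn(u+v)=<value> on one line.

sn u = 0.8466305833105023, cn u = -0.5321810363056153, dn u = 0.9740763065666419
sn v = 0.9743258738195934, cn v = -0.2251423807409119, dn v = 0.9655170377958252
m = k² = 0.07139584
D = 1 − m·sn²u·sn²v = 0.9514186829671889
sn(u+v) = (sn u·cn v·dn v + sn v·cn u·dn u)/D = -0.6891154020372625/0.9514186829671889 = -0.7243029954889247
cn(u+v) = (cn u·cn v − sn u·sn v·dn u·dn v)/D = -0.6559858786391994/0.9514186829671889 = -0.6894818131943516
dn(u+v) = (dn u·dn v − m·sn u·sn v·cn u·cn v)/D = 0.9334307961145122/0.9514186829671889 = 0.9810936161180083

sn(u+v)=-0.7243030 cn(u+v)=-0.6894818 dn(u+v)=0.9810936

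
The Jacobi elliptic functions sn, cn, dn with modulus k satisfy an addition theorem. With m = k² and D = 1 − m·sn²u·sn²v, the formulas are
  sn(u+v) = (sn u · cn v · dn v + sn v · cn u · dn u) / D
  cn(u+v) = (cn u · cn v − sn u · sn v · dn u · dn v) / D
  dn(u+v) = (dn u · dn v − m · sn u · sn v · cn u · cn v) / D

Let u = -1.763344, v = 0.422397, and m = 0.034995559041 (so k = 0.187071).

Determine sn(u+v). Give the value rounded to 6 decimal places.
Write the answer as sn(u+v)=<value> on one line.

sn(u+v)=-0.971422

sn u = -0.9846553484215495, cn u = -0.1745103000537129, dn u = 0.9828886967930769
sn v = 0.4095611537924186, cn v = 0.9122826652437406, dn v = 0.9970605964903109
m = k² = 0.034995559041
D = 1 − m·sn²u·sn²v = 0.9943086022262866
sn(u+v) = (sn u·cn v·dn v + sn v·cn u·dn u)/D = -0.965893236273125/0.9943086022262866 = -0.9714219851970115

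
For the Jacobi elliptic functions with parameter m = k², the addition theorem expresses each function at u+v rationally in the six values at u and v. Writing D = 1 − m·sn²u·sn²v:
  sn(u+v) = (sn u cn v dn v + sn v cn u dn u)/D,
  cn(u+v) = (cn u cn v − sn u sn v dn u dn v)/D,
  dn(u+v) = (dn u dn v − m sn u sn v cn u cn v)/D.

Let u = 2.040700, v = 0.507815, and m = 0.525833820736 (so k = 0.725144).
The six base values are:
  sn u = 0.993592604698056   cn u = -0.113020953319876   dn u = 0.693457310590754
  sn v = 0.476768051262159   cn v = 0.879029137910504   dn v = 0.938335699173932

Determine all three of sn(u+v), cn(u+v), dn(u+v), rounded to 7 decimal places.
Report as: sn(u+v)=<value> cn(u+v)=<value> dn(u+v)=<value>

m = k² = 0.525833820736
D = 1 − m·sn²u·sn²v = 0.8820006793774959
sn(u+v) = (sn u·cn v·dn v + sn v·cn u·dn u)/D = 0.782172650208254/0.8820006793774959 = 0.8868163806407732
cn(u+v) = (cn u·cn v − sn u·sn v·dn u·dn v)/D = -0.4075918837373491/0.8820006793774959 = -0.4621219612041817
dn(u+v) = (dn u·dn v − m·sn u·sn v·cn u·cn v)/D = 0.675442960669603/0.8820006793774959 = 0.7658077555522082

sn(u+v)=0.8868164 cn(u+v)=-0.4621220 dn(u+v)=0.7658078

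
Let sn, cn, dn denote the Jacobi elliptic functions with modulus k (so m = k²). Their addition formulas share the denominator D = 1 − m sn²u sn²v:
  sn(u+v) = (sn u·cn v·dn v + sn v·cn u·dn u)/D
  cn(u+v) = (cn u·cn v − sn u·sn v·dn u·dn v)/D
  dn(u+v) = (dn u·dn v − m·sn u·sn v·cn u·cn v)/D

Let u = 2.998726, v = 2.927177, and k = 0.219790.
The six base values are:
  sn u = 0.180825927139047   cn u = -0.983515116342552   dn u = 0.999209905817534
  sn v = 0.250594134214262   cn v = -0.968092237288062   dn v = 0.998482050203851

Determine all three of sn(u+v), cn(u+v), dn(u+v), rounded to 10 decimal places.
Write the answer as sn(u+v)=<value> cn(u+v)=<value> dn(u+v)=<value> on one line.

sn(u+v)=-0.4211006099 cn(u+v)=0.9070139339 dn(u+v)=0.9957076941

m = k² = 0.0483076441
D = 1 − m·sn²u·sn²v = 0.9999008074486214
sn(u+v) = (sn u·cn v·dn v + sn v·cn u·dn u)/D = -0.4210588398664358/0.9999008074486214 = -0.4211006099103199
cn(u+v) = (cn u·cn v − sn u·sn v·dn u·dn v)/D = 0.9069239648982357/0.9999008074486214 = 0.9070139339244776
dn(u+v) = (dn u·dn v − m·sn u·sn v·cn u·cn v)/D = 0.9956089272940076/0.9999008074486214 = 0.9957076940806108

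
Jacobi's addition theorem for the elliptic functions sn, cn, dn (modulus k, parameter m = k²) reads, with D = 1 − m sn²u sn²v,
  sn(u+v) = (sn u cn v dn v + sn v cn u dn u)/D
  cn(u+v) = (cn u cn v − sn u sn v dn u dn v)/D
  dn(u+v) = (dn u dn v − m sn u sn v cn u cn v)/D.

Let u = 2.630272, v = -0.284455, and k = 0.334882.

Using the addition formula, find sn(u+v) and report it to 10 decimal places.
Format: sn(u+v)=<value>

sn(u+v)=0.7698899406

sn u = 0.5659467040593209, cn u = -0.8244418282476887, dn u = 0.9818758253181851
sn v = -0.2802282567324503, cn v = 0.959933395673206, dn v = 0.9955869708120867
m = k² = 0.112145953924
D = 1 − m·sn²u·sn²v = 0.9971792894055283
sn(u+v) = (sn u·cn v·dn v + sn v·cn u·dn u)/D = 0.7677183038552058/0.9971792894055283 = 0.7698899405671407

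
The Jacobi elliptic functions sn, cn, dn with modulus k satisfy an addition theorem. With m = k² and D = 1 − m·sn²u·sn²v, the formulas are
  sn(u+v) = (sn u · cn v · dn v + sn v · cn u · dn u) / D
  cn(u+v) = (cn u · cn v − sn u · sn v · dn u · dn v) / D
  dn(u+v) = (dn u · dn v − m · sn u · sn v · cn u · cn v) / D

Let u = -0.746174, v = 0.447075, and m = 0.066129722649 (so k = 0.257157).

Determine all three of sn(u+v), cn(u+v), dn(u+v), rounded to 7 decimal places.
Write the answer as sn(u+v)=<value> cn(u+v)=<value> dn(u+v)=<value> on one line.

sn(u+v)=-0.2943826 cn(u+v)=0.9556877 dn(u+v)=0.9971304

sn u = -0.6758246531943104, cn u = 0.7370624384234962, dn u = 0.9847821988281782
sn v = 0.4314768919163237, cn v = 0.9021239891180309, dn v = 0.9938251742082153
m = k² = 0.066129722649
D = 1 − m·sn²u·sn²v = 0.9943768477157543
sn(u+v) = (sn u·cn v·dn v + sn v·cn u·dn u)/D = -0.2927272162956309/0.9943768477157543 = -0.2943825743409785
cn(u+v) = (cn u·cn v − sn u·sn v·dn u·dn v)/D = 0.950313680903801/0.9943768477157543 = 0.955687658141706
dn(u+v) = (dn u·dn v − m·sn u·sn v·cn u·cn v)/D = 0.9915234292297529/0.9943768477157543 = 0.9971304455724647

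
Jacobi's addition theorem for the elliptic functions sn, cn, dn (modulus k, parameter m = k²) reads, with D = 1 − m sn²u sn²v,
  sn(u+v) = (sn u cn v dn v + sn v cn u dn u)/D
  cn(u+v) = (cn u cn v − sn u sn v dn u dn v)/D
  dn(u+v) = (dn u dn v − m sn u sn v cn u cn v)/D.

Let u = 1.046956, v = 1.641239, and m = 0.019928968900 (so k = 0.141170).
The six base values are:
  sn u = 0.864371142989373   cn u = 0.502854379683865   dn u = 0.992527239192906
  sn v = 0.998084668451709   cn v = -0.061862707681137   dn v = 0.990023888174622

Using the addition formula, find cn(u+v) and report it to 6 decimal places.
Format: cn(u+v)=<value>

m = k² = 0.0199289689
D = 1 − m·sn²u·sn²v = 0.9851673032628054
cn(u+v) = (cn u·cn v − sn u·sn v·dn u·dn v)/D = -0.878834419462208/0.9851673032628054 = -0.8920661663775986

cn(u+v)=-0.892066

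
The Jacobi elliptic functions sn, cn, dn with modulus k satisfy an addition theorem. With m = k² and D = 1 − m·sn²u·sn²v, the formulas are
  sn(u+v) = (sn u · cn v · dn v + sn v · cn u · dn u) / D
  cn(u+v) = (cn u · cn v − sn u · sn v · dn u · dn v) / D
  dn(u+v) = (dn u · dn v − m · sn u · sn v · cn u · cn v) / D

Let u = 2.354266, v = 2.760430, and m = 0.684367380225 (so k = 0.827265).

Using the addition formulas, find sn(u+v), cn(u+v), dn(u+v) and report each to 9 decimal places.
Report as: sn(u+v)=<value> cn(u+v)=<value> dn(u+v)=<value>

sn u = 0.9854092114843245, cn u = -0.170201897527148, dn u = 0.5791872266097481
sn v = 0.9131754351051425, cn v = -0.4075667119877845, dn v = 0.6552200491762518
m = k² = 0.684367380225
D = 1 − m·sn²u·sn²v = 0.4458453562425709
sn(u+v) = (sn u·cn v·dn v + sn v·cn u·dn u)/D = -0.3531691777106689/0.4458453562425709 = -0.7921338032699399
cn(u+v) = (cn u·cn v − sn u·sn v·dn u·dn v)/D = -0.272120586502078/0.4458453562425709 = -0.6103474729341477
dn(u+v) = (dn u·dn v − m·sn u·sn v·cn u·cn v)/D = 0.3367758701872394/0.4458453562425709 = 0.7553647592642186

sn(u+v)=-0.792133803 cn(u+v)=-0.610347473 dn(u+v)=0.755364759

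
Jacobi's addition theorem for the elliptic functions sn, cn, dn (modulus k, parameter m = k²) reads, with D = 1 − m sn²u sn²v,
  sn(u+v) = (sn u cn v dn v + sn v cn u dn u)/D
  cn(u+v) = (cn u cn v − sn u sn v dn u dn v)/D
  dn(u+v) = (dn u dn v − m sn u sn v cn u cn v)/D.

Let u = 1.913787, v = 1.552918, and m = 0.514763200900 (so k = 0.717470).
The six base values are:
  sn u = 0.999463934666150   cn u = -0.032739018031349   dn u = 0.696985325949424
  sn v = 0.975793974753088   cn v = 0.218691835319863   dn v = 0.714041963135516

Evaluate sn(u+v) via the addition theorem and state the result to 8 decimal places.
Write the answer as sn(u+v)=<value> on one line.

sn(u+v)=0.26216708

m = k² = 0.5147632009
D = 1 − m·sn²u·sn²v = 0.5103812827619304
sn(u+v) = (sn u·cn v·dn v + sn v·cn u·dn u)/D = 0.1338051708729429/0.5103812827619304 = 0.262167080557609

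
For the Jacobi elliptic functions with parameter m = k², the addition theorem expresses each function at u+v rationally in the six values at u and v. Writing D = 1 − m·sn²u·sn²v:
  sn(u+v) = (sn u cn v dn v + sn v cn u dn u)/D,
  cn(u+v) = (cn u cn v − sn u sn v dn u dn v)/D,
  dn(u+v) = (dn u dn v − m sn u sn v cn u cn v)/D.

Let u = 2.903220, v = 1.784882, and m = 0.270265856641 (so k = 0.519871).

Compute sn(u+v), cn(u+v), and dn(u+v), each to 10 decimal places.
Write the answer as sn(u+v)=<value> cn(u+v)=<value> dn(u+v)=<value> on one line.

sn u = 0.4666678620680118, cn u = -0.8844326466797068, dn u = 0.9701246315774958
sn v = 0.9971747997972601, cn v = -0.07511603456848708, dn v = 0.8551368875617392
m = k² = 0.270265856641
D = 1 − m·sn²u·sn²v = 0.9414739033942394
sn(u+v) = (sn u·cn v·dn v + sn v·cn u·dn u)/D = -0.8855620188403713/0.9414739033942394 = -0.9406123904738173
cn(u+v) = (cn u·cn v − sn u·sn v·dn u·dn v)/D = -0.3196138632158366/0.9414739033942394 = -0.3394824456244107
dn(u+v) = (dn u·dn v − m·sn u·sn v·cn u·cn v)/D = 0.8212339475242433/0.9414739033942394 = 0.8722854075545778

sn(u+v)=-0.9406123905 cn(u+v)=-0.3394824456 dn(u+v)=0.8722854076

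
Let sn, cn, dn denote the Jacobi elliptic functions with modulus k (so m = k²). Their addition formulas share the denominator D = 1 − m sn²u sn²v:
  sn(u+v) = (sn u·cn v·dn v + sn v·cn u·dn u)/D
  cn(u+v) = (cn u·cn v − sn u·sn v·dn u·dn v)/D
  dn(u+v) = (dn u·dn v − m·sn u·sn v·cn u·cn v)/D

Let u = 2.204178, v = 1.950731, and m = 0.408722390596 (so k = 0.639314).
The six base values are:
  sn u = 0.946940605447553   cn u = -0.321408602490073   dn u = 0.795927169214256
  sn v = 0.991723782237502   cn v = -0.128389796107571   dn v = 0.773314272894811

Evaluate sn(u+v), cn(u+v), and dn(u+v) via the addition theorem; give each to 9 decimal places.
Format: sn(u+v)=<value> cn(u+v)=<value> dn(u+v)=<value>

sn(u+v)=-0.543699357 cn(u+v)=-0.839280054 dn(u+v)=0.937644915

m = k² = 0.408722390596
D = 1 − m·sn²u·sn²v = 0.6395414216422949
sn(u+v) = (sn u·cn v·dn v + sn v·cn u·dn u)/D = -0.3477182597166879/0.6395414216422949 = -0.5436993569920354
cn(u+v) = (cn u·cn v − sn u·sn v·dn u·dn v)/D = -0.5367543589537449/0.6395414216422949 = -0.8392800540978245
dn(u+v) = (dn u·dn v − m·sn u·sn v·cn u·cn v)/D = 0.5996627619265263/0.6395414216422949 = 0.9376449149871118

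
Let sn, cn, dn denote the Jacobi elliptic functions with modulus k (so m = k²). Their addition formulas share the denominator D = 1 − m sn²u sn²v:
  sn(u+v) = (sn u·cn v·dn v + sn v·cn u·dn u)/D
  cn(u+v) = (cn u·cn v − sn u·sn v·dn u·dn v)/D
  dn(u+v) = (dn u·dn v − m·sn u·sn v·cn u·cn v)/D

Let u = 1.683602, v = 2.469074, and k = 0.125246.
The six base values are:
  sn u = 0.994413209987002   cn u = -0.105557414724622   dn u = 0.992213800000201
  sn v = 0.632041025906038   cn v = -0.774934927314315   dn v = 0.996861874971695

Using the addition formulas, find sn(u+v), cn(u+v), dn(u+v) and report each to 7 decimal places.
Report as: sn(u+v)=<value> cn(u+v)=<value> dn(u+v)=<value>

sn(u+v)=-0.8395870 cn(u+v)=-0.5432253 dn(u+v)=0.9944559

m = k² = 0.015686560516
D = 1 − m·sn²u·sn²v = 0.9938034203305097
sn(u+v) = (sn u·cn v·dn v + sn v·cn u·dn u)/D = -0.8343844198790625/0.9938034203305097 = -0.8395869875368017
cn(u+v) = (cn u·cn v − sn u·sn v·dn u·dn v)/D = -0.5398591280359165/0.9938034203305097 = -0.5432252666793753
dn(u+v) = (dn u·dn v − m·sn u·sn v·cn u·cn v)/D = 0.9882936285536564/0.9938034203305097 = 0.9944558534775208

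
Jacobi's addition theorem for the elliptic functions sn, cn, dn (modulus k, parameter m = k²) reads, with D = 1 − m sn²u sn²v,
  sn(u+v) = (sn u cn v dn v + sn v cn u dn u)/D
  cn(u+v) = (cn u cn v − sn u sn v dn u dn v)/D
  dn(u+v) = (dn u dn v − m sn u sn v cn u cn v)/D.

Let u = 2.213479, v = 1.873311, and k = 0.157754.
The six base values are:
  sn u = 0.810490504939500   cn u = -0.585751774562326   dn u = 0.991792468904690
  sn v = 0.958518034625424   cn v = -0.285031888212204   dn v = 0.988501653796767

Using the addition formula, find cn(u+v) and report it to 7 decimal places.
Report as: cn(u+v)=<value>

m = k² = 0.024886324516
D = 1 − m·sn²u·sn²v = 0.9849804403537769
cn(u+v) = (cn u·cn v − sn u·sn v·dn u·dn v)/D = -0.59467624682354/0.9849804403537769 = -0.6037442191338837

cn(u+v)=-0.6037442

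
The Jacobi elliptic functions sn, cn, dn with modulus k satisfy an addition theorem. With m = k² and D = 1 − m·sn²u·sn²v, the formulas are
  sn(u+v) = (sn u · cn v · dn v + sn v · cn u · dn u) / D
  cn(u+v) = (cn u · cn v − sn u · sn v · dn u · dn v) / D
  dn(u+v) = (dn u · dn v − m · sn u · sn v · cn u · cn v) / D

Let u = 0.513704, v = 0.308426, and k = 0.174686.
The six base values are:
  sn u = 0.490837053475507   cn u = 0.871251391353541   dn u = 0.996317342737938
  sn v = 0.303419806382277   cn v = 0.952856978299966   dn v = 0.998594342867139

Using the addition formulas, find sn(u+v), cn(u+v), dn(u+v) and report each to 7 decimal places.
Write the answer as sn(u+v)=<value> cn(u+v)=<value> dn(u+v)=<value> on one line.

m = k² = 0.030515198596
D = 1 − m·sn²u·sn²v = 0.9993231713481376
sn(u+v) = (sn u·cn v·dn v + sn v·cn u·dn u)/D = 0.7304214891467833/0.9993231713481376 = 0.7309161941691072
cn(u+v) = (cn u·cn v − sn u·sn v·dn u·dn v)/D = 0.6820053144850813/0.9993231713481376 = 0.6824672278588533
dn(u+v) = (dn u·dn v − m·sn u·sn v·cn u·cn v)/D = 0.9911440196943337/0.9993231713481376 = 0.9918153087126261

sn(u+v)=0.7309162 cn(u+v)=0.6824672 dn(u+v)=0.9918153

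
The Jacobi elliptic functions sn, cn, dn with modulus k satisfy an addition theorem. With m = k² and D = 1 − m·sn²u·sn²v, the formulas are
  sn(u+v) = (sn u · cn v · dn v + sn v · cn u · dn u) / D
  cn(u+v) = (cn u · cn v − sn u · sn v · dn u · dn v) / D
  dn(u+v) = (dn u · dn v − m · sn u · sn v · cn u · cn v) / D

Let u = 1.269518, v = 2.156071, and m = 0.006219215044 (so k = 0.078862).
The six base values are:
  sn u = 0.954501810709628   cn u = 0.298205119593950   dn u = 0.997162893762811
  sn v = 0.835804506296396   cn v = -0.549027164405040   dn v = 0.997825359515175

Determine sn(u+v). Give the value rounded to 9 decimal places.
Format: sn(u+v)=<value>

sn(u+v)=-0.275464093

m = k² = 0.006219215044
D = 1 − m·sn²u·sn²v = 0.9960417929890781
sn(u+v) = (sn u·cn v·dn v + sn v·cn u·dn u)/D = -0.2743737487692155/0.9960417929890781 = -0.2754640926720874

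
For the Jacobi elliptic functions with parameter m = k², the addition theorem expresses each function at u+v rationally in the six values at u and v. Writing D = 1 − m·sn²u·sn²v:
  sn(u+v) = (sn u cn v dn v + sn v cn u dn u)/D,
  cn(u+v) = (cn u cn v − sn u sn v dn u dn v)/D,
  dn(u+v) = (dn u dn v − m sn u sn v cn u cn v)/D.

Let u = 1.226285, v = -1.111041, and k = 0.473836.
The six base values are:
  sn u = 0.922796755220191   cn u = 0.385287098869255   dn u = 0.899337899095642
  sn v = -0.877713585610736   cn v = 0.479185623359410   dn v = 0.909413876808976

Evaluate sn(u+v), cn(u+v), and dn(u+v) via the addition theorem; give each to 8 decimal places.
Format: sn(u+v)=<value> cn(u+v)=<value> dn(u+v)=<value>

sn(u+v)=0.11493234 cn(u+v)=0.99337332 dn(u+v)=0.99851600

m = k² = 0.224520554896
D = 1 − m·sn²u·sn²v = 0.8527097953412234
sn(u+v) = (sn u·cn v·dn v + sn v·cn u·dn u)/D = 0.09800393043384451/0.8527097953412234 = 0.1149323380231922
cn(u+v) = (cn u·cn v − sn u·sn v·dn u·dn v)/D = 0.8470591624499373/0.8527097953412234 = 0.9933733224103226
dn(u+v) = (dn u·dn v − m·sn u·sn v·cn u·cn v)/D = 0.8514443767477689/0.8527097953412234 = 0.9985160032166065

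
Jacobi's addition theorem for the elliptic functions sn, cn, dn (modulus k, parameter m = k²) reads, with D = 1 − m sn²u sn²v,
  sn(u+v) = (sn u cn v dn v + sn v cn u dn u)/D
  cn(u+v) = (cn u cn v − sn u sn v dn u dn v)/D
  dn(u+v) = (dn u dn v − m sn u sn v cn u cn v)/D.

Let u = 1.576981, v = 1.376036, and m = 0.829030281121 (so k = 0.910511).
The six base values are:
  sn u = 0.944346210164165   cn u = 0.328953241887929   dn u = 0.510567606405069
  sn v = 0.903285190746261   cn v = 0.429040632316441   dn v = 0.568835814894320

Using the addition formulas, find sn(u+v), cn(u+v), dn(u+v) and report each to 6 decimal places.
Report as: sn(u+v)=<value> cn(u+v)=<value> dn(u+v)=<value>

sn(u+v)=0.963228 cn(u+v)=-0.268684 dn(u+v)=0.480435

m = k² = 0.829030281121
D = 1 − m·sn²u·sn²v = 0.3967703810185348
sn(u+v) = (sn u·cn v·dn v + sn v·cn u·dn u)/D = 0.3821805052278044/0.3967703810185348 = 0.9632284150009453
cn(u+v) = (cn u·cn v − sn u·sn v·dn u·dn v)/D = -0.1066058003929122/0.3967703810185348 = -0.2686838672767064
dn(u+v) = (dn u·dn v − m·sn u·sn v·cn u·cn v)/D = 0.1906225727837726/0.3967703810185348 = 0.4804354909114746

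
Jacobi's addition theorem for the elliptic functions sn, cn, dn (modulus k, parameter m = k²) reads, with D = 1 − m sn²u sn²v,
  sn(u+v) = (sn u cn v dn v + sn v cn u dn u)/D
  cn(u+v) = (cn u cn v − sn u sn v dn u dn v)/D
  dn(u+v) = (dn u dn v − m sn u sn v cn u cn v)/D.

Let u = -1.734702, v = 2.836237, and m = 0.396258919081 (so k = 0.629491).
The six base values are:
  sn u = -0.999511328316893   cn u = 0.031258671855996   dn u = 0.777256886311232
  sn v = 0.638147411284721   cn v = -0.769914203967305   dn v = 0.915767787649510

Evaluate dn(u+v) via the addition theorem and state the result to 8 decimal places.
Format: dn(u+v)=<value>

dn(u+v)=0.84133749

m = k² = 0.396258919081
D = 1 − m·sn²u·sn²v = 0.8387883156341027
dn(u+v) = (dn u·dn v − m·sn u·sn v·cn u·cn v)/D = 0.7057040598429175/0.8387883156341027 = 0.8413374944421145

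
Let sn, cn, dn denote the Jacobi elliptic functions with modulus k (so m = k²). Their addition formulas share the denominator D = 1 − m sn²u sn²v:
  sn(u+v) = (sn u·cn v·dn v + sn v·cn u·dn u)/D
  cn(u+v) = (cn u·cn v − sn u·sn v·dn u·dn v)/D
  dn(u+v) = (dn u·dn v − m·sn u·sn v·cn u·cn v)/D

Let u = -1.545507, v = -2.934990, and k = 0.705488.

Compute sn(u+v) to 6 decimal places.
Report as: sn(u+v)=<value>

sn(u+v)=0.675845

sn u = -0.9761147758153056, cn u = 0.2172554819447273, dn u = 0.7251060079857111
sn v = -0.6713463798894551, cn v = -0.7411437365378752, dn v = 0.880725632788032
m = k² = 0.497713318144
D = 1 − m·sn²u·sn²v = 0.7862656431656213
sn(u+v) = (sn u·cn v·dn v + sn v·cn u·dn u)/D = 0.5313939621263324/0.7862656431656213 = 0.6758453287960823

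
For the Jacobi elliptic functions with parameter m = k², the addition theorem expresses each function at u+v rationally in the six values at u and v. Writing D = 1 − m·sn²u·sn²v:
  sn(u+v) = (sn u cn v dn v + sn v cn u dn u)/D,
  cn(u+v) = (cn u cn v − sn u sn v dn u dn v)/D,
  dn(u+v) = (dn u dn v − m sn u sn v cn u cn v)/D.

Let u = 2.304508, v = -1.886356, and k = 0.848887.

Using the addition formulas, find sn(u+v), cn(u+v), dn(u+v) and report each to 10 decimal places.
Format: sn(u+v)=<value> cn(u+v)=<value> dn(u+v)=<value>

sn(u+v)=0.3983511736 cn(u+v)=0.9172329816 dn(u+v)=0.9410903815

sn u = 0.9944997643733998, cn u = -0.1047388116280318, dn u = 0.5360000942654699
sn v = -0.9931325712226804, cn v = 0.1169944271178228, dn v = 0.5378237072131067
m = k² = 0.720609138769
D = 1 − m·sn²u·sn²v = 0.2970513753427419
sn(u+v) = (sn u·cn v·dn v + sn v·cn u·dn u)/D = 0.1183307639844481/0.2970513753427419 = 0.3983511735904823
cn(u+v) = (cn u·cn v − sn u·sn v·dn u·dn v)/D = 0.2724653186882164/0.2970513753427419 = 0.9172329815805172
dn(u+v) = (dn u·dn v − m·sn u·sn v·cn u·cn v)/D = 0.2795521921589847/0.2970513753427419 = 0.9410903815423633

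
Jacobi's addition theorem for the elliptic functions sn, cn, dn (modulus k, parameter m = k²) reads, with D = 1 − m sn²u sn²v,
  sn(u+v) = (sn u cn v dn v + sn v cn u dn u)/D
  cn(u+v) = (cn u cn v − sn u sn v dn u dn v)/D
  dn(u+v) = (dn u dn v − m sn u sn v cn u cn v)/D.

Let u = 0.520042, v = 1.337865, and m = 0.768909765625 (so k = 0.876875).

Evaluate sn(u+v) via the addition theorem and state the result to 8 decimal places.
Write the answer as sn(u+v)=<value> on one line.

sn(u+v)=0.98677406

sn u = 0.4821499805221073, cn u = 0.8760886920184118, dn u = 0.9062298937909907
sn v = 0.901093117068473, cn v = 0.4336256385084066, dn v = 0.6129186373162652
m = k² = 0.768909765625
D = 1 − m·sn²u·sn²v = 0.8548627036773711
sn(u+v) = (sn u·cn v·dn v + sn v·cn u·dn u)/D = 0.8435563419069395/0.8548627036773711 = 0.9867740612360384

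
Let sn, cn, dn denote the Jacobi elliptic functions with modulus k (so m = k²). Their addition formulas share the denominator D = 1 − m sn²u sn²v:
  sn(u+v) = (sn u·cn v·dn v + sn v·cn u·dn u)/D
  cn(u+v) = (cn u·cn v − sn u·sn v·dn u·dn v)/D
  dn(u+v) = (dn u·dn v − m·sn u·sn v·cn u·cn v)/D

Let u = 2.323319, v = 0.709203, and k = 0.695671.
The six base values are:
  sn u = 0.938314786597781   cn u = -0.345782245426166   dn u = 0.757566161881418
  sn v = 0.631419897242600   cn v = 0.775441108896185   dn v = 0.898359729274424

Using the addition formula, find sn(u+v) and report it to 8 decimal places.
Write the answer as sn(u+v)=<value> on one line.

m = k² = 0.483958140241
D = 1 − m·sn²u·sn²v = 0.8301203153420508
sn(u+v) = (sn u·cn v·dn v + sn v·cn u·dn u)/D = 0.4882513076767217/0.8301203153420508 = 0.5881693275697486

sn(u+v)=0.58816933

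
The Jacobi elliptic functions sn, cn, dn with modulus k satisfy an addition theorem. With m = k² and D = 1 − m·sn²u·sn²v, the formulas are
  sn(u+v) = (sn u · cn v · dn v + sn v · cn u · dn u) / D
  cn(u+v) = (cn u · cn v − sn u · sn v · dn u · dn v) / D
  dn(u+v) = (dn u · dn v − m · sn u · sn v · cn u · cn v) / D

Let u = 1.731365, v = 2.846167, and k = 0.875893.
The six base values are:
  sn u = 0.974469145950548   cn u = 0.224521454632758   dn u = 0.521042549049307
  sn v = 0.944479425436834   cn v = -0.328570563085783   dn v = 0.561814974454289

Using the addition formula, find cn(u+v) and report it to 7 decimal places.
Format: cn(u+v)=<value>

m = k² = 0.767188547449
D = 1 − m·sn²u·sn²v = 0.3501347717916313
cn(u+v) = (cn u·cn v − sn u·sn v·dn u·dn v)/D = -0.3431894429383931/0.3501347717916313 = -0.9801638414325457

cn(u+v)=-0.9801638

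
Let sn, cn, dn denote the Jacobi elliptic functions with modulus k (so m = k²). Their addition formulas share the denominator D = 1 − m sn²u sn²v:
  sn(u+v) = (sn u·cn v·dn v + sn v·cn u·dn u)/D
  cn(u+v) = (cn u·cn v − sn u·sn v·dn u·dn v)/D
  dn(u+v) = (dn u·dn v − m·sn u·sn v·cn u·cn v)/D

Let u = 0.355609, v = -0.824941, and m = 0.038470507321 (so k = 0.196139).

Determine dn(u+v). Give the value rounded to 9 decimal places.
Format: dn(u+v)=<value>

dn(u+v)=0.996067207

sn u = 0.3478978317639056, cn u = 0.93753245205378, dn u = 0.9976691850922759
sn v = -0.7323745201201565, cn v = 0.680902021056459, dn v = 0.9896289608776932
m = k² = 0.038470507321
D = 1 − m·sn²u·sn²v = 0.9975025442016756
dn(u+v) = (dn u·dn v − m·sn u·sn v·cn u·cn v)/D = 0.9935795730886416/0.9975025442016756 = 0.9960672069100599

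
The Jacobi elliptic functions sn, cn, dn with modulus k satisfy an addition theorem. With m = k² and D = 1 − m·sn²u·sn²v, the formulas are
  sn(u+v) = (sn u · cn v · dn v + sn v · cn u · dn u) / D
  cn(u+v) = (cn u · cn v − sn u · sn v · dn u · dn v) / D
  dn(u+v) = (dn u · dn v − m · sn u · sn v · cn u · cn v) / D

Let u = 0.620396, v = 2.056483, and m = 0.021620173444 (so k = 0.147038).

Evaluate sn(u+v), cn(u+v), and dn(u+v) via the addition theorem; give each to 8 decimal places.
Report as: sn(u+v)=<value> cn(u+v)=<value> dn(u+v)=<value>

sn(u+v)=0.46312589 cn(u+v)=-0.88629251 dn(u+v)=0.99767870

sn u = 0.5807092839542276, cn u = 0.8141110044271409, dn u = 0.9963479183296524
sn v = 0.8905350808107107, cn v = -0.4549145742284598, dn v = 0.9913899648593489
m = k² = 0.021620173444
D = 1 − m·sn²u·sn²v = 0.9942179908209838
sn(u+v) = (sn u·cn v·dn v + sn v·cn u·dn u)/D = 0.4604480934808858/0.9942179908209838 = 0.4631258916373731
cn(u+v) = (cn u·cn v − sn u·sn v·dn u·dn v)/D = -0.881167955886919/0.9942179908209838 = -0.8862925072994176
dn(u+v) = (dn u·dn v − m·sn u·sn v·cn u·cn v)/D = 0.9919101105444098/0.9942179908209838 = 0.9976786979335706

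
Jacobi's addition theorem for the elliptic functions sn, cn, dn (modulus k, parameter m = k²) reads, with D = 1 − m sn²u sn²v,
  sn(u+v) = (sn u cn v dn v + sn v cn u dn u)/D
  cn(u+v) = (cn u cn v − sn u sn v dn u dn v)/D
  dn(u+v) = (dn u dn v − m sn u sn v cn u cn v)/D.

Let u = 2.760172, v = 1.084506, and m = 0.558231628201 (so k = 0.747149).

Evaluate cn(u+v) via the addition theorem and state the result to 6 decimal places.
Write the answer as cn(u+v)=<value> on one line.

sn u = 0.8232143569302974, cn u = -0.5677306778251787, dn u = 0.7884773567740138
sn v = 0.8367849992001393, cn v = 0.5475316110633458, dn v = 0.7804621160256045
m = k² = 0.558231628201
D = 1 − m·sn²u·sn²v = 0.7351084630510604
cn(u+v) = (cn u·cn v − sn u·sn v·dn u·dn v)/D = -0.7347548444872581/0.7351084630510604 = -0.9995189572946357

cn(u+v)=-0.999519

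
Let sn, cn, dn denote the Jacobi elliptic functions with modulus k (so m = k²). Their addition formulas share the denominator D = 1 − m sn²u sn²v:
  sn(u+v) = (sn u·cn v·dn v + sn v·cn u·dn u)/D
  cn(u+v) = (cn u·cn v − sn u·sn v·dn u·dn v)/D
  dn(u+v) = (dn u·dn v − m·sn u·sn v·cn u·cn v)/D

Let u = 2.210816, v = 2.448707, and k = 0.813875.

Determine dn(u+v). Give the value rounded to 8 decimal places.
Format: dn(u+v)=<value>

dn(u+v)=0.89180668

sn u = 0.9940290148839843, cn u = -0.1091160738332151, dn u = 0.587787495631892
sn v = 0.9684057817395483, cn v = -0.2493797142780751, dn v = 0.6154687929944994
m = k² = 0.662392515625
D = 1 − m·sn²u·sn²v = 0.3861980177739495
dn(u+v) = (dn u·dn v − m·sn u·sn v·cn u·cn v)/D = 0.3444139725035216/0.3861980177739495 = 0.8918066811650882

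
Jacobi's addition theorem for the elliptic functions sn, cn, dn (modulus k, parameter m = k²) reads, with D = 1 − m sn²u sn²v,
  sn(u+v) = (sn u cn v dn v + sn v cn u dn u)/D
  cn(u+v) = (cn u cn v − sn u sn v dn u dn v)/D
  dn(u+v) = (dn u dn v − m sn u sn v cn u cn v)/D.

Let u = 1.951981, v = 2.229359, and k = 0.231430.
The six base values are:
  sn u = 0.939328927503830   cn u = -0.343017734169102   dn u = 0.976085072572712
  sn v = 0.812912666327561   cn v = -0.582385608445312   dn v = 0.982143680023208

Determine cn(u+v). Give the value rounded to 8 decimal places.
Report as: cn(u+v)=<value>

m = k² = 0.0535598449
D = 1 − m·sn²u·sn²v = 0.968770683019147
cn(u+v) = (cn u·cn v − sn u·sn v·dn u·dn v)/D = -0.5322536636852016/0.968770683019147 = -0.5494114066565762

cn(u+v)=-0.54941141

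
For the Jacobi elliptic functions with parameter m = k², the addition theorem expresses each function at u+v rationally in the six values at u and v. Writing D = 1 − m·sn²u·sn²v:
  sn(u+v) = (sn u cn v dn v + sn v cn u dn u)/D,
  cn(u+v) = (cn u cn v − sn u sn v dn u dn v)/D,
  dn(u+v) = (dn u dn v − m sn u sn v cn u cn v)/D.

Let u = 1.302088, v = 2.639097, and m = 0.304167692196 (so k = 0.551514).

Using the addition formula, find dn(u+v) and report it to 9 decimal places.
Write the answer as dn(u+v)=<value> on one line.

dn(u+v)=0.964117362

sn u = 0.9398885331756318, cn u = 0.3414813980364953, dn u = 0.8551614841987551
sn v = 0.6971069661279688, cn v = -0.7169671385606588, dn v = 0.9231398807651966
m = k² = 0.304167692196
D = 1 − m·sn²u·sn²v = 0.8694236182413357
dn(u+v) = (dn u·dn v − m·sn u·sn v·cn u·cn v)/D = 0.8382264050444362/0.8694236182413357 = 0.9641173617298261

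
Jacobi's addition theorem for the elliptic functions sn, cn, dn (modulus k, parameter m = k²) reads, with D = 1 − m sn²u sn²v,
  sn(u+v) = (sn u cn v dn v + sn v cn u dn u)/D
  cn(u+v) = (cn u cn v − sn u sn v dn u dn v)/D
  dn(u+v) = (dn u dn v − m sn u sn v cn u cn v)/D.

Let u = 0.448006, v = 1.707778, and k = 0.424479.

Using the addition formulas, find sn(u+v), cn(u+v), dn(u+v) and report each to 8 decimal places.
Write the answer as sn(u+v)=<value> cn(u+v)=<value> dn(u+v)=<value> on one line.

sn u = 0.4308332890992081, cn u = 0.9024315359094883, dn u = 0.9831353016147762
sn v = 0.9986206151440766, cn v = -0.05250587594989684, dn v = 0.9057120500094499
m = k² = 0.180182421441
D = 1 − m·sn²u·sn²v = 0.9666472246396325
sn(u+v) = (sn u·cn v·dn v + sn v·cn u·dn u)/D = 0.8655001278445863/0.9666472246396325 = 0.8953629677747701
cn(u+v) = (cn u·cn v − sn u·sn v·dn u·dn v)/D = -0.4304838970327566/0.9666472246396325 = -0.4453371261612442
dn(u+v) = (dn u·dn v − m·sn u·sn v·cn u·cn v)/D = 0.8941106877263414/0.9666472246396325 = 0.924960693969475

sn(u+v)=0.89536297 cn(u+v)=-0.44533713 dn(u+v)=0.92496069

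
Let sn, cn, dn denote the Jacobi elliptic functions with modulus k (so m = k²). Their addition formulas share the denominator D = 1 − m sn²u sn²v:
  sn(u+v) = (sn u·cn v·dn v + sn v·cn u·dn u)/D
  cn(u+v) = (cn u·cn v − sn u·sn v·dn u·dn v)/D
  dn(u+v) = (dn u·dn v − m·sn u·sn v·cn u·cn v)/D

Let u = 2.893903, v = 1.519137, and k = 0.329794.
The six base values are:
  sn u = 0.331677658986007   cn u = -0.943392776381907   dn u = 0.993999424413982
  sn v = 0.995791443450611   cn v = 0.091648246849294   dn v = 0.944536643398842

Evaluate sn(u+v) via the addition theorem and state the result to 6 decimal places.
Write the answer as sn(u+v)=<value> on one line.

sn(u+v)=-0.915941

m = k² = 0.108764082436
D = 1 − m·sn²u·sn²v = 0.9881353557818304
sn(u+v) = (sn u·cn v·dn v + sn v·cn u·dn u)/D = -0.9050736602653384/0.9881353557818304 = -0.9159409740472528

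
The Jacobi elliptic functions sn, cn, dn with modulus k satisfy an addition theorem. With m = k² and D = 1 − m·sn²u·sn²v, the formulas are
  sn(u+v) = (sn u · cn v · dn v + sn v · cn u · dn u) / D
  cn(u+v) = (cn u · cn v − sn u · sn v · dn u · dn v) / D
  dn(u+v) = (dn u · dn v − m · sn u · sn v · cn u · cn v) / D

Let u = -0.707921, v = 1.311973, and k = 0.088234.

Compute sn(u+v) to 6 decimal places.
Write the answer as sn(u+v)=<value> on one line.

sn(u+v)=0.567763

sn u = -0.6499394112651299, cn u = 0.7599860272954605, dn u = 0.9983543207719929
sn v = 0.9661593746358542, cn v = 0.2579458524637588, dn v = 0.9963597544957381
m = k² = 0.007785238756
D = 1 − m·sn²u·sn²v = 0.9969301636400792
sn(u+v) = (sn u·cn v·dn v + sn v·cn u·dn u)/D = 0.5660203645545209/0.9969301636400792 = 0.5677633049920142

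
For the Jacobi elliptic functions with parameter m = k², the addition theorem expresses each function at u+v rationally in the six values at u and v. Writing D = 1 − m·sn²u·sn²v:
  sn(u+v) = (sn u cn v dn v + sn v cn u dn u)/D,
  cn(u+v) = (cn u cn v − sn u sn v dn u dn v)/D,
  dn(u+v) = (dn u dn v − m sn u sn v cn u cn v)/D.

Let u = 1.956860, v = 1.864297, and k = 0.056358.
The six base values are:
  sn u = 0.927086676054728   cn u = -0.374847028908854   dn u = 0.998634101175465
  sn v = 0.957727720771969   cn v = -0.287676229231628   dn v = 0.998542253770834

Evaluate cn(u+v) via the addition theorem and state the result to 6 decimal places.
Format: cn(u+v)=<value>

m = k² = 0.003176224164
D = 1 − m·sn²u·sn²v = 0.9974959906836066
cn(u+v) = (cn u·cn v − sn u·sn v·dn u·dn v)/D = -0.7775566924529713/0.9974959906836066 = -0.7795085892225933

cn(u+v)=-0.779509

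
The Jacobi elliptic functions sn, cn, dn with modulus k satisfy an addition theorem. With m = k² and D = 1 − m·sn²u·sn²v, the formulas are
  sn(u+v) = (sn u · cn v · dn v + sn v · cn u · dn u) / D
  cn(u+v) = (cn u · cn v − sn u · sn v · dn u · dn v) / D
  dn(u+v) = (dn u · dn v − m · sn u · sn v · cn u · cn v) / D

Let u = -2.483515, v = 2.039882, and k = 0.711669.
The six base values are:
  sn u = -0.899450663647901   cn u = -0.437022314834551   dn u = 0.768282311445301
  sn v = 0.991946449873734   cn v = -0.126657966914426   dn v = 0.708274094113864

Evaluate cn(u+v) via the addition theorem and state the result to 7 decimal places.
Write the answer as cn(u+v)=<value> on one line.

cn(u+v)=0.9062043

m = k² = 0.506472765561
D = 1 − m·sn²u·sn²v = 0.5968308944716214
cn(u+v) = (cn u·cn v − sn u·sn v·dn u·dn v)/D = 0.5408507161278076/0.5968308944716214 = 0.9062042885809832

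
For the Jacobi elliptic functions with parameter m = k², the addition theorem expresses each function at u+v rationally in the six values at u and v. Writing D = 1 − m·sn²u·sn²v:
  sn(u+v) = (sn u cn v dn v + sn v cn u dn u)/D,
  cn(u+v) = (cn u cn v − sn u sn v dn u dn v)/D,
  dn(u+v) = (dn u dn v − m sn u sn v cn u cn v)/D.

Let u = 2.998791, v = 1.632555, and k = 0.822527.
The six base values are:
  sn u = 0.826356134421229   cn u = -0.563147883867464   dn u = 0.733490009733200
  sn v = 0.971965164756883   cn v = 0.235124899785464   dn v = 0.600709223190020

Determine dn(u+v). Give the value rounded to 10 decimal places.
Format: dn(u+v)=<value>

dn(u+v)=0.9095328223

m = k² = 0.676550665729
D = 1 − m·sn²u·sn²v = 0.5635482524795266
dn(u+v) = (dn u·dn v − m·sn u·sn v·cn u·cn v)/D = 0.512565632604794/0.5635482524795266 = 0.9095328223441083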